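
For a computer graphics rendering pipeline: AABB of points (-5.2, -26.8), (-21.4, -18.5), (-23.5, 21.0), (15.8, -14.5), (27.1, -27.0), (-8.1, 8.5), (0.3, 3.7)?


x range: [-23.5, 27.1]
y range: [-27, 21]
Bounding box: (-23.5,-27) to (27.1,21)

(-23.5,-27) to (27.1,21)


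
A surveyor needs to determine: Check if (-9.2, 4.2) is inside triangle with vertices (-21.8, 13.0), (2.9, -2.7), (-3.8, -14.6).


Cross products: AB x AP = -19.54, BC x BP = -190.22, CA x CP = -189.36
All same sign? yes

Yes, inside


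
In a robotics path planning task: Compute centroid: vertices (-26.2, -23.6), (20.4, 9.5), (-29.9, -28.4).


Centroid = ((x_A+x_B+x_C)/3, (y_A+y_B+y_C)/3)
= (((-26.2)+20.4+(-29.9))/3, ((-23.6)+9.5+(-28.4))/3)
= (-11.9, -14.1667)

(-11.9, -14.1667)


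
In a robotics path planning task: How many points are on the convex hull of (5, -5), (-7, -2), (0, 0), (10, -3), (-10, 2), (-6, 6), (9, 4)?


Convex hull vertices (CCW): (-10, 2), (-7, -2), (5, -5), (10, -3), (9, 4), (-6, 6)
Count = 6

6


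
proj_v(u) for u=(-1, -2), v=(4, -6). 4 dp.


u.v = 8, |v| = sqrt(52) = 7.2111
Scalar projection = u.v / |v| = 8 / sqrt(52) = 1.1094

1.1094


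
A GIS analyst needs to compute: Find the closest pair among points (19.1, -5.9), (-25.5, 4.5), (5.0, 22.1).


d(P0,P1) = 45.7965, d(P0,P2) = 31.3498, d(P1,P2) = 35.2138
Closest: P0 and P2

Closest pair: (19.1, -5.9) and (5.0, 22.1), distance = 31.3498


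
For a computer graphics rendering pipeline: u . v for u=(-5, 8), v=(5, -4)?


u . v = u_x*v_x + u_y*v_y = (-5)*5 + 8*(-4)
= (-25) + (-32) = -57

-57


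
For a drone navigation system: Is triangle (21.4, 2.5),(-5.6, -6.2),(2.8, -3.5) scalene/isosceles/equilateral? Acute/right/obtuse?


Side lengths squared: AB^2=804.69, BC^2=77.85, CA^2=381.96
Sorted: [77.85, 381.96, 804.69]
By sides: Scalene, By angles: Obtuse

Scalene, Obtuse


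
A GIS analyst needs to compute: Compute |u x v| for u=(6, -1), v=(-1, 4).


|u x v| = |6*4 - (-1)*(-1)|
= |24 - 1| = 23

23


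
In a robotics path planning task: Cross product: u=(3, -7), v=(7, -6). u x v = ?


u x v = u_x*v_y - u_y*v_x = 3*(-6) - (-7)*7
= (-18) - (-49) = 31

31


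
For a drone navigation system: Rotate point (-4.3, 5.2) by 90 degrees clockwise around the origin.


90° CW: (x,y) -> (y, -x)
(-4.3,5.2) -> (5.2, 4.3)

(5.2, 4.3)


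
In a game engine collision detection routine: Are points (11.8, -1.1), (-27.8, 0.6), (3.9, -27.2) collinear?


Cross product: ((-27.8)-11.8)*((-27.2)-(-1.1)) - (0.6-(-1.1))*(3.9-11.8)
= 1046.99

No, not collinear


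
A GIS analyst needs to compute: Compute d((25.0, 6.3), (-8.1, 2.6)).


dx=-33.1, dy=-3.7
d^2 = (-33.1)^2 + (-3.7)^2 = 1109.3
d = sqrt(1109.3) = 33.3062

33.3062


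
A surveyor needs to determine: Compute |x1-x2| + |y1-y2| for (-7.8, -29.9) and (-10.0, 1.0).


|(-7.8)-(-10)| + |(-29.9)-1| = 2.2 + 30.9 = 33.1

33.1


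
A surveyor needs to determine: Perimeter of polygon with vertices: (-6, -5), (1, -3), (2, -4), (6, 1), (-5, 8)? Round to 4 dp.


Sides: (-6, -5)->(1, -3): sqrt(53) = 7.28011, (1, -3)->(2, -4): sqrt(2) = 1.414214, (2, -4)->(6, 1): sqrt(41) = 6.403124, (6, 1)->(-5, 8): sqrt(170) = 13.038405, (-5, 8)->(-6, -5): sqrt(170) = 13.038405
Sum = 41.174258
Perimeter = 41.1743

41.1743


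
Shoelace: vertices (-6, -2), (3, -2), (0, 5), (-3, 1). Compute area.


Shoelace sum: ((-6)*(-2) - 3*(-2)) + (3*5 - 0*(-2)) + (0*1 - (-3)*5) + ((-3)*(-2) - (-6)*1)
= 60
Area = |60|/2 = 30

30


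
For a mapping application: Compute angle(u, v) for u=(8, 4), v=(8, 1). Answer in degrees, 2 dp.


u.v = 68, |u| = sqrt(80) = 8.9443, |v| = sqrt(65) = 8.0623
cos(theta) = u.v/(|u||v|) = 68/sqrt(5200) = 0.94299
theta = acos(0.94299) = 19.44 degrees

19.44 degrees


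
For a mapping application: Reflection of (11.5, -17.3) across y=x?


Reflection over y=x: (x,y) -> (y,x)
(11.5, -17.3) -> (-17.3, 11.5)

(-17.3, 11.5)


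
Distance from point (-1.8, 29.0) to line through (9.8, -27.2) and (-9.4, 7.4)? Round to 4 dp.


|cross product| = 677.68
|line direction| = sqrt(1565.8) = 39.5702
Distance = 677.68/sqrt(1565.8) = 17.126

17.126


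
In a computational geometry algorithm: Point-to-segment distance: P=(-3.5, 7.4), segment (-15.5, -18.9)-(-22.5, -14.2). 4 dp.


Project P onto AB: t = 0.5572 (clamped to [0,1])
Closest point on segment: (-19.4003, -16.2812)
Distance: 28.524

28.524


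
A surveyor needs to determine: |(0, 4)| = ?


|u| = sqrt(0^2 + 4^2) = sqrt(16) = 4

4


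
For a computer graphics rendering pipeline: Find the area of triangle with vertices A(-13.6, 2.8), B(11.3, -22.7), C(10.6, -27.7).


Area = |x_A(y_B-y_C) + x_B(y_C-y_A) + x_C(y_A-y_B)|/2
= |(-68) + (-344.65) + 270.3|/2
= 142.35/2 = 71.175

71.175


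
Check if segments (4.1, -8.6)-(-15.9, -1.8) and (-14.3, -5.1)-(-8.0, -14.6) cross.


Cross products: d1=152.75, d2=5.59, d3=55.12, d4=202.28
d1*d2 < 0 and d3*d4 < 0? no

No, they don't intersect


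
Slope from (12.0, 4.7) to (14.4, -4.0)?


slope = (y2-y1)/(x2-x1) = ((-4)-4.7)/(14.4-12) = (-8.7)/2.4 = -3.625

-3.625


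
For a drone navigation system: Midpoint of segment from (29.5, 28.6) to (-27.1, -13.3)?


M = ((29.5+(-27.1))/2, (28.6+(-13.3))/2)
= (1.2, 7.65)

(1.2, 7.65)


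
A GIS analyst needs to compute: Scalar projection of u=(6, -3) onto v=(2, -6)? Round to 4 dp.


u.v = 30, |v| = sqrt(40) = 6.3246
Scalar projection = u.v / |v| = 30 / sqrt(40) = 4.7434

4.7434


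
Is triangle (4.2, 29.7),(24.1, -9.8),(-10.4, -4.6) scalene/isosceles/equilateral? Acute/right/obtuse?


Side lengths squared: AB^2=1956.26, BC^2=1217.29, CA^2=1389.65
Sorted: [1217.29, 1389.65, 1956.26]
By sides: Scalene, By angles: Acute

Scalene, Acute


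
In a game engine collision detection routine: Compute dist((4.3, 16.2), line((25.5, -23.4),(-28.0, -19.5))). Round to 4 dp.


|cross product| = 2035.92
|line direction| = sqrt(2877.46) = 53.642
Distance = 2035.92/sqrt(2877.46) = 37.9539

37.9539


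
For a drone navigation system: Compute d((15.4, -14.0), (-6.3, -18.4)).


dx=-21.7, dy=-4.4
d^2 = (-21.7)^2 + (-4.4)^2 = 490.25
d = sqrt(490.25) = 22.1416

22.1416


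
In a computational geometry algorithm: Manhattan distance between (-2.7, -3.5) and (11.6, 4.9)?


|(-2.7)-11.6| + |(-3.5)-4.9| = 14.3 + 8.4 = 22.7

22.7


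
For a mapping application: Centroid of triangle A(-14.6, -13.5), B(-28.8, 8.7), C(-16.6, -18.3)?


Centroid = ((x_A+x_B+x_C)/3, (y_A+y_B+y_C)/3)
= (((-14.6)+(-28.8)+(-16.6))/3, ((-13.5)+8.7+(-18.3))/3)
= (-20, -7.7)

(-20, -7.7)


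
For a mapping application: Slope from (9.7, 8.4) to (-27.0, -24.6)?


slope = (y2-y1)/(x2-x1) = ((-24.6)-8.4)/((-27)-9.7) = (-33)/(-36.7) = 0.8992

0.8992


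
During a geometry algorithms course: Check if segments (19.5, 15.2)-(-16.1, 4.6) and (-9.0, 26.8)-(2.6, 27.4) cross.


Cross products: d1=-151.66, d2=-253.26, d3=-715.06, d4=-613.46
d1*d2 < 0 and d3*d4 < 0? no

No, they don't intersect


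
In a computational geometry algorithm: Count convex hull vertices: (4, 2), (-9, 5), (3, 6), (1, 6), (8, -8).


Convex hull vertices (CCW): (-9, 5), (8, -8), (3, 6), (1, 6)
Count = 4

4


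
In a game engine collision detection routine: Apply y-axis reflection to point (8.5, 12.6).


Reflection over y-axis: (x,y) -> (-x,y)
(8.5, 12.6) -> (-8.5, 12.6)

(-8.5, 12.6)


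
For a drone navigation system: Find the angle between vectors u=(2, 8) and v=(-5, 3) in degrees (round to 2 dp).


u.v = 14, |u| = sqrt(68) = 8.2462, |v| = sqrt(34) = 5.831
cos(theta) = u.v/(|u||v|) = 14/sqrt(2312) = 0.291162
theta = acos(0.291162) = 73.07 degrees

73.07 degrees


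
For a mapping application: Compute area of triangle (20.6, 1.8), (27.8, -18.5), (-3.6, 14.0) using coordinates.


Area = |x_A(y_B-y_C) + x_B(y_C-y_A) + x_C(y_A-y_B)|/2
= |(-669.5) + 339.16 + (-73.08)|/2
= 403.42/2 = 201.71

201.71


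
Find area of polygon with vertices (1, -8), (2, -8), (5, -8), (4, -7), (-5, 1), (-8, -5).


Shoelace sum: (1*(-8) - 2*(-8)) + (2*(-8) - 5*(-8)) + (5*(-7) - 4*(-8)) + (4*1 - (-5)*(-7)) + ((-5)*(-5) - (-8)*1) + ((-8)*(-8) - 1*(-5))
= 100
Area = |100|/2 = 50

50


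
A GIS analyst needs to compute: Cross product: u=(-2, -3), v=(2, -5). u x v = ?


u x v = u_x*v_y - u_y*v_x = (-2)*(-5) - (-3)*2
= 10 - (-6) = 16

16


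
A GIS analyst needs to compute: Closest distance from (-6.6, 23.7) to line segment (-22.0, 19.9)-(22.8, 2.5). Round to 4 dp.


Project P onto AB: t = 0.2701 (clamped to [0,1])
Closest point on segment: (-9.901, 15.2008)
Distance: 9.1177

9.1177


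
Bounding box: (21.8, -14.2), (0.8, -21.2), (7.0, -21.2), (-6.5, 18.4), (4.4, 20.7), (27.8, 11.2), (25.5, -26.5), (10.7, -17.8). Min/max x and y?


x range: [-6.5, 27.8]
y range: [-26.5, 20.7]
Bounding box: (-6.5,-26.5) to (27.8,20.7)

(-6.5,-26.5) to (27.8,20.7)


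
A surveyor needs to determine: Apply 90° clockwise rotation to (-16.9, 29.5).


90° CW: (x,y) -> (y, -x)
(-16.9,29.5) -> (29.5, 16.9)

(29.5, 16.9)


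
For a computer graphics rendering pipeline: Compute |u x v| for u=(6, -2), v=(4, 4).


|u x v| = |6*4 - (-2)*4|
= |24 - (-8)| = 32

32


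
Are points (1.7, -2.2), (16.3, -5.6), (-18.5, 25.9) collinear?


Cross product: (16.3-1.7)*(25.9-(-2.2)) - ((-5.6)-(-2.2))*((-18.5)-1.7)
= 341.58

No, not collinear


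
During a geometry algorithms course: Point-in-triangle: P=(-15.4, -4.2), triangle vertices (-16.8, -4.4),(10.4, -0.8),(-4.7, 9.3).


Cross products: AB x AP = 0.4, BC x BP = 311.92, CA x CP = 16.76
All same sign? yes

Yes, inside


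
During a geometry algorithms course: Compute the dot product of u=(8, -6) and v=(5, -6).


u . v = u_x*v_x + u_y*v_y = 8*5 + (-6)*(-6)
= 40 + 36 = 76

76


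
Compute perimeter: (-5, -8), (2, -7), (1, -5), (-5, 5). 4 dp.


Sides: (-5, -8)->(2, -7): sqrt(50) = 7.071068, (2, -7)->(1, -5): sqrt(5) = 2.236068, (1, -5)->(-5, 5): sqrt(136) = 11.661904, (-5, 5)->(-5, -8): sqrt(169) = 13
Sum = 33.96904
Perimeter = 33.969

33.969


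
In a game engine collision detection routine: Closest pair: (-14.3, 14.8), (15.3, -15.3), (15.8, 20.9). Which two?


d(P0,P1) = 42.2158, d(P0,P2) = 30.7119, d(P1,P2) = 36.2035
Closest: P0 and P2

Closest pair: (-14.3, 14.8) and (15.8, 20.9), distance = 30.7119


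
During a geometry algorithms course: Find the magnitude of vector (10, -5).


|u| = sqrt(10^2 + (-5)^2) = sqrt(125) = 11.1803

11.1803


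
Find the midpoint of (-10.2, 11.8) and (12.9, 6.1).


M = (((-10.2)+12.9)/2, (11.8+6.1)/2)
= (1.35, 8.95)

(1.35, 8.95)


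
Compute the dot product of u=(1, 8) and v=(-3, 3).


u . v = u_x*v_x + u_y*v_y = 1*(-3) + 8*3
= (-3) + 24 = 21

21


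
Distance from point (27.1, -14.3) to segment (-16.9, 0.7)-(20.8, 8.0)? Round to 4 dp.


Project P onto AB: t = 1 (clamped to [0,1])
Closest point on segment: (20.8, 8)
Distance: 23.1728

23.1728


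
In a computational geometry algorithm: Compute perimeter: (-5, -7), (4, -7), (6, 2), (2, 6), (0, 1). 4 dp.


Sides: (-5, -7)->(4, -7): sqrt(81) = 9, (4, -7)->(6, 2): sqrt(85) = 9.219544, (6, 2)->(2, 6): sqrt(32) = 5.656854, (2, 6)->(0, 1): sqrt(29) = 5.385165, (0, 1)->(-5, -7): sqrt(89) = 9.433981
Sum = 38.695544
Perimeter = 38.6955

38.6955


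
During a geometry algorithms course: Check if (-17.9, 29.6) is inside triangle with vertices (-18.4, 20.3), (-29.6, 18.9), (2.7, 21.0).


Cross products: AB x AP = -103.46, BC x BP = 321.04, CA x CP = -195.88
All same sign? no

No, outside


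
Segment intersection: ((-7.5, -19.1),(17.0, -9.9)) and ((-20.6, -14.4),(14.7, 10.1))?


Cross products: d1=-486.86, d2=-762.35, d3=235.67, d4=511.16
d1*d2 < 0 and d3*d4 < 0? no

No, they don't intersect


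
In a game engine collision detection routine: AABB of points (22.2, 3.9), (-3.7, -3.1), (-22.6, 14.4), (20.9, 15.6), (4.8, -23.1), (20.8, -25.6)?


x range: [-22.6, 22.2]
y range: [-25.6, 15.6]
Bounding box: (-22.6,-25.6) to (22.2,15.6)

(-22.6,-25.6) to (22.2,15.6)


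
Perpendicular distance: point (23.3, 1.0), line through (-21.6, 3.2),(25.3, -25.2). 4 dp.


|cross product| = 1171.98
|line direction| = sqrt(3006.17) = 54.8286
Distance = 1171.98/sqrt(3006.17) = 21.3754

21.3754


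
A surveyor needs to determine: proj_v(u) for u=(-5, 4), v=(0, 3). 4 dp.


u.v = 12, |v| = sqrt(9) = 3
Scalar projection = u.v / |v| = 12 / sqrt(9) = 4

4


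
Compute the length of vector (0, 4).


|u| = sqrt(0^2 + 4^2) = sqrt(16) = 4

4


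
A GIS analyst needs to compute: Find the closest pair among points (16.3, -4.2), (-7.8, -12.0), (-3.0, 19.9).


d(P0,P1) = 25.3308, d(P0,P2) = 30.8756, d(P1,P2) = 32.2591
Closest: P0 and P1

Closest pair: (16.3, -4.2) and (-7.8, -12.0), distance = 25.3308


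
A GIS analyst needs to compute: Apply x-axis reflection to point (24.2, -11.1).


Reflection over x-axis: (x,y) -> (x,-y)
(24.2, -11.1) -> (24.2, 11.1)

(24.2, 11.1)


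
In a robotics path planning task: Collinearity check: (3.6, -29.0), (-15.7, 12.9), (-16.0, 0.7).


Cross product: ((-15.7)-3.6)*(0.7-(-29)) - (12.9-(-29))*((-16)-3.6)
= 248.03

No, not collinear


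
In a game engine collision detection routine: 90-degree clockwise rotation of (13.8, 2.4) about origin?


90° CW: (x,y) -> (y, -x)
(13.8,2.4) -> (2.4, -13.8)

(2.4, -13.8)


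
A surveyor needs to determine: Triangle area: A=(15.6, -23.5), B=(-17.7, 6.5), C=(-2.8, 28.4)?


Area = |x_A(y_B-y_C) + x_B(y_C-y_A) + x_C(y_A-y_B)|/2
= |(-341.64) + (-918.63) + 84|/2
= 1176.27/2 = 588.135

588.135


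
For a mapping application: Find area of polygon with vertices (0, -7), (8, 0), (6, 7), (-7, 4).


Shoelace sum: (0*0 - 8*(-7)) + (8*7 - 6*0) + (6*4 - (-7)*7) + ((-7)*(-7) - 0*4)
= 234
Area = |234|/2 = 117

117


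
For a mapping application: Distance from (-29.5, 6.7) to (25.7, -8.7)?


dx=55.2, dy=-15.4
d^2 = 55.2^2 + (-15.4)^2 = 3284.2
d = sqrt(3284.2) = 57.3079

57.3079


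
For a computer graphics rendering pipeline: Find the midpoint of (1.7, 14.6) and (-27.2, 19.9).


M = ((1.7+(-27.2))/2, (14.6+19.9)/2)
= (-12.75, 17.25)

(-12.75, 17.25)


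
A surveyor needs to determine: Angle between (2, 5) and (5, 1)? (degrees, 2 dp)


u.v = 15, |u| = sqrt(29) = 5.3852, |v| = sqrt(26) = 5.099
cos(theta) = u.v/(|u||v|) = 15/sqrt(754) = 0.546268
theta = acos(0.546268) = 56.89 degrees

56.89 degrees


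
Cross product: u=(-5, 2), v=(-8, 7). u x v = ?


u x v = u_x*v_y - u_y*v_x = (-5)*7 - 2*(-8)
= (-35) - (-16) = -19

-19


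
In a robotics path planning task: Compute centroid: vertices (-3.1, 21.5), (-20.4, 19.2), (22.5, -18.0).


Centroid = ((x_A+x_B+x_C)/3, (y_A+y_B+y_C)/3)
= (((-3.1)+(-20.4)+22.5)/3, (21.5+19.2+(-18))/3)
= (-0.3333, 7.5667)

(-0.3333, 7.5667)


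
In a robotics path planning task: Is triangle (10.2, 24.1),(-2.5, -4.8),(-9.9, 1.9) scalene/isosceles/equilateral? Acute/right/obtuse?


Side lengths squared: AB^2=996.5, BC^2=99.65, CA^2=896.85
Sorted: [99.65, 896.85, 996.5]
By sides: Scalene, By angles: Right

Scalene, Right


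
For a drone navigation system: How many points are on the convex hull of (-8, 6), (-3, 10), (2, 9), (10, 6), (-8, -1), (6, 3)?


Convex hull vertices (CCW): (-8, -1), (6, 3), (10, 6), (2, 9), (-3, 10), (-8, 6)
Count = 6

6


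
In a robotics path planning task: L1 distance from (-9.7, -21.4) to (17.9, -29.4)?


|(-9.7)-17.9| + |(-21.4)-(-29.4)| = 27.6 + 8 = 35.6

35.6


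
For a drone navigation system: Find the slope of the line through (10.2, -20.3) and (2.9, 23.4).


slope = (y2-y1)/(x2-x1) = (23.4-(-20.3))/(2.9-10.2) = 43.7/(-7.3) = -5.9863

-5.9863


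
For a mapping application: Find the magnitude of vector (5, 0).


|u| = sqrt(5^2 + 0^2) = sqrt(25) = 5

5


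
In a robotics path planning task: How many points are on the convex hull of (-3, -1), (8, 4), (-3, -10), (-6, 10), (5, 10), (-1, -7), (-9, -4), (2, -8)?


Convex hull vertices (CCW): (-9, -4), (-3, -10), (2, -8), (8, 4), (5, 10), (-6, 10)
Count = 6

6


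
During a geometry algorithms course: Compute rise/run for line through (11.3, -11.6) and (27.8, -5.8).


slope = (y2-y1)/(x2-x1) = ((-5.8)-(-11.6))/(27.8-11.3) = 5.8/16.5 = 0.3515

0.3515


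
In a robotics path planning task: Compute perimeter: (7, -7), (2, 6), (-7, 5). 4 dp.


Sides: (7, -7)->(2, 6): sqrt(194) = 13.928388, (2, 6)->(-7, 5): sqrt(82) = 9.055385, (-7, 5)->(7, -7): sqrt(340) = 18.439089
Sum = 41.422862
Perimeter = 41.4229

41.4229


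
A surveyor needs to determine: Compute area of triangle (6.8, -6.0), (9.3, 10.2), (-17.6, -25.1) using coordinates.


Area = |x_A(y_B-y_C) + x_B(y_C-y_A) + x_C(y_A-y_B)|/2
= |240.04 + (-177.63) + 285.12|/2
= 347.53/2 = 173.765

173.765


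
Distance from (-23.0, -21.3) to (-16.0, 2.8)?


dx=7, dy=24.1
d^2 = 7^2 + 24.1^2 = 629.81
d = sqrt(629.81) = 25.096

25.096


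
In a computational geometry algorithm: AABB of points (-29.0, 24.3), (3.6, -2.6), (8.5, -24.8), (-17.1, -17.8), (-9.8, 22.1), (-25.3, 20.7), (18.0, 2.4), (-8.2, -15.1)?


x range: [-29, 18]
y range: [-24.8, 24.3]
Bounding box: (-29,-24.8) to (18,24.3)

(-29,-24.8) to (18,24.3)


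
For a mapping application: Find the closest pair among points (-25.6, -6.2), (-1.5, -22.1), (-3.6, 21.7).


d(P0,P1) = 28.8725, d(P0,P2) = 35.5304, d(P1,P2) = 43.8503
Closest: P0 and P1

Closest pair: (-25.6, -6.2) and (-1.5, -22.1), distance = 28.8725


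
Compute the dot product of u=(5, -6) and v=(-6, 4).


u . v = u_x*v_x + u_y*v_y = 5*(-6) + (-6)*4
= (-30) + (-24) = -54

-54


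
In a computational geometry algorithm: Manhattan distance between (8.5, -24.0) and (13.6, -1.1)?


|8.5-13.6| + |(-24)-(-1.1)| = 5.1 + 22.9 = 28

28


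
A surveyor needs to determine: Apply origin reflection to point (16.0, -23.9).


Reflection over origin: (x,y) -> (-x,-y)
(16, -23.9) -> (-16, 23.9)

(-16, 23.9)


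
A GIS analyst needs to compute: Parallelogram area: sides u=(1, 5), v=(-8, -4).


|u x v| = |1*(-4) - 5*(-8)|
= |(-4) - (-40)| = 36

36


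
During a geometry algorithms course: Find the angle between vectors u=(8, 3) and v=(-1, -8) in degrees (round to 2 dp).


u.v = -32, |u| = sqrt(73) = 8.544, |v| = sqrt(65) = 8.0623
cos(theta) = u.v/(|u||v|) = -32/sqrt(4745) = -0.464549
theta = acos(-0.464549) = 117.68 degrees

117.68 degrees


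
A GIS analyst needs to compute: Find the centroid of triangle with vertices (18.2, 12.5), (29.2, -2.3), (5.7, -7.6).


Centroid = ((x_A+x_B+x_C)/3, (y_A+y_B+y_C)/3)
= ((18.2+29.2+5.7)/3, (12.5+(-2.3)+(-7.6))/3)
= (17.7, 0.8667)

(17.7, 0.8667)


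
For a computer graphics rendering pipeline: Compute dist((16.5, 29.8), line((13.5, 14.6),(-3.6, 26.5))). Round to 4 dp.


|cross product| = 295.62
|line direction| = sqrt(434.02) = 20.8331
Distance = 295.62/sqrt(434.02) = 14.1899

14.1899


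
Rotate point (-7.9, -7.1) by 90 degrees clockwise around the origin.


90° CW: (x,y) -> (y, -x)
(-7.9,-7.1) -> (-7.1, 7.9)

(-7.1, 7.9)


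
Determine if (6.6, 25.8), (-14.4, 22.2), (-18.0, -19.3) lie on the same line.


Cross product: ((-14.4)-6.6)*((-19.3)-25.8) - (22.2-25.8)*((-18)-6.6)
= 858.54

No, not collinear


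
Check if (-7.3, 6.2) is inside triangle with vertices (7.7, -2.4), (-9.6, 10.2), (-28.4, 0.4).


Cross products: AB x AP = 40.22, BC x BP = 97.74, CA x CP = 268.46
All same sign? yes

Yes, inside


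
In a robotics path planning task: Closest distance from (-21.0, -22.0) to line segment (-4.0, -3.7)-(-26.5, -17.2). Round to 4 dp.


Project P onto AB: t = 0.9144 (clamped to [0,1])
Closest point on segment: (-24.5735, -16.0441)
Distance: 6.9457

6.9457


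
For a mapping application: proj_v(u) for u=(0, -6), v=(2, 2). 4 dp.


u.v = -12, |v| = sqrt(8) = 2.8284
Scalar projection = u.v / |v| = -12 / sqrt(8) = -4.2426

-4.2426


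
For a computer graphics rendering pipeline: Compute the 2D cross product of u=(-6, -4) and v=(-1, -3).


u x v = u_x*v_y - u_y*v_x = (-6)*(-3) - (-4)*(-1)
= 18 - 4 = 14

14


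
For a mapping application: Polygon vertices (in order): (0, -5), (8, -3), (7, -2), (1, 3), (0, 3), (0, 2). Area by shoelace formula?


Shoelace sum: (0*(-3) - 8*(-5)) + (8*(-2) - 7*(-3)) + (7*3 - 1*(-2)) + (1*3 - 0*3) + (0*2 - 0*3) + (0*(-5) - 0*2)
= 71
Area = |71|/2 = 35.5

35.5


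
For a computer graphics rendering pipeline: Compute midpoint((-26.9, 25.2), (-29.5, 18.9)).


M = (((-26.9)+(-29.5))/2, (25.2+18.9)/2)
= (-28.2, 22.05)

(-28.2, 22.05)


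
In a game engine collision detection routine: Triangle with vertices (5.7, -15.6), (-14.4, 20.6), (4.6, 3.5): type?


Side lengths squared: AB^2=1714.45, BC^2=653.41, CA^2=366.02
Sorted: [366.02, 653.41, 1714.45]
By sides: Scalene, By angles: Obtuse

Scalene, Obtuse


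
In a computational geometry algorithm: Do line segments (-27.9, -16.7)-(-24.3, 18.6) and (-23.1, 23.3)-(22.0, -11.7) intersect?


Cross products: d1=-1972, d2=-253.97, d3=-25.44, d4=-1743.47
d1*d2 < 0 and d3*d4 < 0? no

No, they don't intersect


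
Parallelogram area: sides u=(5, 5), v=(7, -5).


|u x v| = |5*(-5) - 5*7|
= |(-25) - 35| = 60

60


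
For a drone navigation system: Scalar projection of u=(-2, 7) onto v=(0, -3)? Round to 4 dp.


u.v = -21, |v| = sqrt(9) = 3
Scalar projection = u.v / |v| = -21 / sqrt(9) = -7

-7


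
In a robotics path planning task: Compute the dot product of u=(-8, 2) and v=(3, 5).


u . v = u_x*v_x + u_y*v_y = (-8)*3 + 2*5
= (-24) + 10 = -14

-14


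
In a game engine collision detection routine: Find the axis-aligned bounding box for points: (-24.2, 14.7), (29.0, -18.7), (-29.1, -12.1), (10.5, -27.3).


x range: [-29.1, 29]
y range: [-27.3, 14.7]
Bounding box: (-29.1,-27.3) to (29,14.7)

(-29.1,-27.3) to (29,14.7)


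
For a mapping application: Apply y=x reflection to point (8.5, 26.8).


Reflection over y=x: (x,y) -> (y,x)
(8.5, 26.8) -> (26.8, 8.5)

(26.8, 8.5)


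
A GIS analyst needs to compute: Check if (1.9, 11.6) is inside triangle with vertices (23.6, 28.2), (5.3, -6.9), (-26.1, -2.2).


Cross products: AB x AP = -457.89, BC x BP = -564.92, CA x CP = -165.34
All same sign? yes

Yes, inside


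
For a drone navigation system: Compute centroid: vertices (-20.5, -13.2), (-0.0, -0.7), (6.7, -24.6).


Centroid = ((x_A+x_B+x_C)/3, (y_A+y_B+y_C)/3)
= (((-20.5)+0+6.7)/3, ((-13.2)+(-0.7)+(-24.6))/3)
= (-4.6, -12.8333)

(-4.6, -12.8333)


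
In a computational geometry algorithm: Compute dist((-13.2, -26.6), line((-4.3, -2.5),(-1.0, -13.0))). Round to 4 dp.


|cross product| = 172.98
|line direction| = sqrt(121.14) = 11.0064
Distance = 172.98/sqrt(121.14) = 15.7164

15.7164


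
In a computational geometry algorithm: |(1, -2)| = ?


|u| = sqrt(1^2 + (-2)^2) = sqrt(5) = 2.2361

2.2361


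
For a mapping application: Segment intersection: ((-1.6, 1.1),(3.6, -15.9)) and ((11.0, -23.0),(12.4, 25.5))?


Cross products: d1=644.84, d2=368.84, d3=88.88, d4=364.88
d1*d2 < 0 and d3*d4 < 0? no

No, they don't intersect


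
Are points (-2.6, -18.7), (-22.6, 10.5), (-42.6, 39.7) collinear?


Cross product: ((-22.6)-(-2.6))*(39.7-(-18.7)) - (10.5-(-18.7))*((-42.6)-(-2.6))
= 0

Yes, collinear


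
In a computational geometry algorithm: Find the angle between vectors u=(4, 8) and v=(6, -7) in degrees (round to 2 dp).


u.v = -32, |u| = sqrt(80) = 8.9443, |v| = sqrt(85) = 9.2195
cos(theta) = u.v/(|u||v|) = -32/sqrt(6800) = -0.388057
theta = acos(-0.388057) = 112.83 degrees

112.83 degrees


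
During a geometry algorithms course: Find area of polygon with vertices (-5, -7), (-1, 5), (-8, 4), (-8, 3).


Shoelace sum: ((-5)*5 - (-1)*(-7)) + ((-1)*4 - (-8)*5) + ((-8)*3 - (-8)*4) + ((-8)*(-7) - (-5)*3)
= 83
Area = |83|/2 = 41.5

41.5


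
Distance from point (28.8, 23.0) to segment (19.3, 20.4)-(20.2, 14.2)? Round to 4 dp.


Project P onto AB: t = 0 (clamped to [0,1])
Closest point on segment: (19.3, 20.4)
Distance: 9.8494

9.8494


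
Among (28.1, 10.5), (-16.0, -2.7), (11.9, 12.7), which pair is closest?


d(P0,P1) = 46.0331, d(P0,P2) = 16.3487, d(P1,P2) = 31.868
Closest: P0 and P2

Closest pair: (28.1, 10.5) and (11.9, 12.7), distance = 16.3487


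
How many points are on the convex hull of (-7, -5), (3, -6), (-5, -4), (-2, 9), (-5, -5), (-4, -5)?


Convex hull vertices (CCW): (-7, -5), (3, -6), (-2, 9)
Count = 3

3


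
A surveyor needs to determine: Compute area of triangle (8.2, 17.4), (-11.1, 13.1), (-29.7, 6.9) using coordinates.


Area = |x_A(y_B-y_C) + x_B(y_C-y_A) + x_C(y_A-y_B)|/2
= |50.84 + 116.55 + (-127.71)|/2
= 39.68/2 = 19.84

19.84


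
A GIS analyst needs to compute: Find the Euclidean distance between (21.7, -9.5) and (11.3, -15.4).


dx=-10.4, dy=-5.9
d^2 = (-10.4)^2 + (-5.9)^2 = 142.97
d = sqrt(142.97) = 11.957

11.957


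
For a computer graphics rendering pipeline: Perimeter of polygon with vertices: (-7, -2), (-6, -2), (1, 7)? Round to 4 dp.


Sides: (-7, -2)->(-6, -2): sqrt(1) = 1, (-6, -2)->(1, 7): sqrt(130) = 11.401754, (1, 7)->(-7, -2): sqrt(145) = 12.041595
Sum = 24.443349
Perimeter = 24.4433

24.4433


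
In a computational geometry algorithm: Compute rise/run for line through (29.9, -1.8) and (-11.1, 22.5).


slope = (y2-y1)/(x2-x1) = (22.5-(-1.8))/((-11.1)-29.9) = 24.3/(-41) = -0.5927

-0.5927


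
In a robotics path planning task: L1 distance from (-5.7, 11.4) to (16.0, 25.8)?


|(-5.7)-16| + |11.4-25.8| = 21.7 + 14.4 = 36.1

36.1


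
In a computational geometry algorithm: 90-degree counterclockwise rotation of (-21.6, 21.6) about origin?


90° CCW: (x,y) -> (-y, x)
(-21.6,21.6) -> (-21.6, -21.6)

(-21.6, -21.6)


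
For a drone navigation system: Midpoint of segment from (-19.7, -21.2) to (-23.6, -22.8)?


M = (((-19.7)+(-23.6))/2, ((-21.2)+(-22.8))/2)
= (-21.65, -22)

(-21.65, -22)


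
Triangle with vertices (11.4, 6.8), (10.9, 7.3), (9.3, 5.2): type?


Side lengths squared: AB^2=0.5, BC^2=6.97, CA^2=6.97
Sorted: [0.5, 6.97, 6.97]
By sides: Isosceles, By angles: Acute

Isosceles, Acute


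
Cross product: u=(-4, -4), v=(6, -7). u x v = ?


u x v = u_x*v_y - u_y*v_x = (-4)*(-7) - (-4)*6
= 28 - (-24) = 52

52


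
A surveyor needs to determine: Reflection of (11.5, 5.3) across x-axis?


Reflection over x-axis: (x,y) -> (x,-y)
(11.5, 5.3) -> (11.5, -5.3)

(11.5, -5.3)


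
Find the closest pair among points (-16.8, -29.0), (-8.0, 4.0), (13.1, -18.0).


d(P0,P1) = 34.1532, d(P0,P2) = 31.8592, d(P1,P2) = 30.4829
Closest: P1 and P2

Closest pair: (-8.0, 4.0) and (13.1, -18.0), distance = 30.4829


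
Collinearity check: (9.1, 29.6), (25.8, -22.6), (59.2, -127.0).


Cross product: (25.8-9.1)*((-127)-29.6) - ((-22.6)-29.6)*(59.2-9.1)
= 0

Yes, collinear


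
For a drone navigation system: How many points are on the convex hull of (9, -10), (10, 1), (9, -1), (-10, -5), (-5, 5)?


Convex hull vertices (CCW): (-10, -5), (9, -10), (10, 1), (-5, 5)
Count = 4

4


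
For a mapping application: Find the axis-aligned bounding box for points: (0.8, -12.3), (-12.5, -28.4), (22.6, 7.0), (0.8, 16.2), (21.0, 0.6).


x range: [-12.5, 22.6]
y range: [-28.4, 16.2]
Bounding box: (-12.5,-28.4) to (22.6,16.2)

(-12.5,-28.4) to (22.6,16.2)


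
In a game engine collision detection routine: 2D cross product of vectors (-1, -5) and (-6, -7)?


u x v = u_x*v_y - u_y*v_x = (-1)*(-7) - (-5)*(-6)
= 7 - 30 = -23

-23


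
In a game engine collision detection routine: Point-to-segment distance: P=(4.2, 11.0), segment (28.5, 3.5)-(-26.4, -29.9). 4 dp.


Project P onto AB: t = 0.2624 (clamped to [0,1])
Closest point on segment: (14.0946, -5.2639)
Distance: 19.0373

19.0373


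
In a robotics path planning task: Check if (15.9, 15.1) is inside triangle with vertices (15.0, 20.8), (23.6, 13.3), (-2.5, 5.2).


Cross products: AB x AP = -42.27, BC x BP = -109.35, CA x CP = -113.79
All same sign? yes

Yes, inside


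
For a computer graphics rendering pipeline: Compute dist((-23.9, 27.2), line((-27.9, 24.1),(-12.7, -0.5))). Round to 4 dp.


|cross product| = 145.52
|line direction| = sqrt(836.2) = 28.9171
Distance = 145.52/sqrt(836.2) = 5.0323

5.0323


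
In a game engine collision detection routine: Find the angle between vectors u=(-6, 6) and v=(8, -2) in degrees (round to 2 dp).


u.v = -60, |u| = sqrt(72) = 8.4853, |v| = sqrt(68) = 8.2462
cos(theta) = u.v/(|u||v|) = -60/sqrt(4896) = -0.857493
theta = acos(-0.857493) = 149.04 degrees

149.04 degrees


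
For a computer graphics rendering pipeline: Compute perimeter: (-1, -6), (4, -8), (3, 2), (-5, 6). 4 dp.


Sides: (-1, -6)->(4, -8): sqrt(29) = 5.385165, (4, -8)->(3, 2): sqrt(101) = 10.049876, (3, 2)->(-5, 6): sqrt(80) = 8.944272, (-5, 6)->(-1, -6): sqrt(160) = 12.649111
Sum = 37.028424
Perimeter = 37.0284

37.0284


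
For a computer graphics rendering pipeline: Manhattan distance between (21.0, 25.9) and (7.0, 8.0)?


|21-7| + |25.9-8| = 14 + 17.9 = 31.9

31.9


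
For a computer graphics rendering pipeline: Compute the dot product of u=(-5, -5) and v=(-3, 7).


u . v = u_x*v_x + u_y*v_y = (-5)*(-3) + (-5)*7
= 15 + (-35) = -20

-20


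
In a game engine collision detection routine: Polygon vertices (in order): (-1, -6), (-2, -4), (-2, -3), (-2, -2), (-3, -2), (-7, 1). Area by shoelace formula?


Shoelace sum: ((-1)*(-4) - (-2)*(-6)) + ((-2)*(-3) - (-2)*(-4)) + ((-2)*(-2) - (-2)*(-3)) + ((-2)*(-2) - (-3)*(-2)) + ((-3)*1 - (-7)*(-2)) + ((-7)*(-6) - (-1)*1)
= 12
Area = |12|/2 = 6

6


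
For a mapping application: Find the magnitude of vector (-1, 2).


|u| = sqrt((-1)^2 + 2^2) = sqrt(5) = 2.2361

2.2361


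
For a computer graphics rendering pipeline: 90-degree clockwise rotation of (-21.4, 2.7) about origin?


90° CW: (x,y) -> (y, -x)
(-21.4,2.7) -> (2.7, 21.4)

(2.7, 21.4)


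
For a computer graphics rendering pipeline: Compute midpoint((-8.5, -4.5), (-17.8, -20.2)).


M = (((-8.5)+(-17.8))/2, ((-4.5)+(-20.2))/2)
= (-13.15, -12.35)

(-13.15, -12.35)


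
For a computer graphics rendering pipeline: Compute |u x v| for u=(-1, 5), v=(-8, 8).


|u x v| = |(-1)*8 - 5*(-8)|
= |(-8) - (-40)| = 32

32


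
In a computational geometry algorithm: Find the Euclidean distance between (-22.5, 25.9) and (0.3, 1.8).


dx=22.8, dy=-24.1
d^2 = 22.8^2 + (-24.1)^2 = 1100.65
d = sqrt(1100.65) = 33.176

33.176


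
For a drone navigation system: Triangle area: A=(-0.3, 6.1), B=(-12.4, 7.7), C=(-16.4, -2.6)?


Area = |x_A(y_B-y_C) + x_B(y_C-y_A) + x_C(y_A-y_B)|/2
= |(-3.09) + 107.88 + 26.24|/2
= 131.03/2 = 65.515

65.515


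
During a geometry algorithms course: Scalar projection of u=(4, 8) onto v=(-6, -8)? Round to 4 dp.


u.v = -88, |v| = sqrt(100) = 10
Scalar projection = u.v / |v| = -88 / sqrt(100) = -8.8

-8.8


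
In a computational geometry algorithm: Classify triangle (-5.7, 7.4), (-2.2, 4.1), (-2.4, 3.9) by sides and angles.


Side lengths squared: AB^2=23.14, BC^2=0.08, CA^2=23.14
Sorted: [0.08, 23.14, 23.14]
By sides: Isosceles, By angles: Acute

Isosceles, Acute


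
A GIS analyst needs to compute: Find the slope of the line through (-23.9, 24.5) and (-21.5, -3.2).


slope = (y2-y1)/(x2-x1) = ((-3.2)-24.5)/((-21.5)-(-23.9)) = (-27.7)/2.4 = -11.5417

-11.5417


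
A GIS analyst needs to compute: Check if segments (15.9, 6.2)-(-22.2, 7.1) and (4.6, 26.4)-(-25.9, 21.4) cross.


Cross products: d1=672.6, d2=454.65, d3=-759.45, d4=-541.5
d1*d2 < 0 and d3*d4 < 0? no

No, they don't intersect


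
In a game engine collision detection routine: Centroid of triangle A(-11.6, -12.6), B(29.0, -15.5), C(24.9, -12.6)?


Centroid = ((x_A+x_B+x_C)/3, (y_A+y_B+y_C)/3)
= (((-11.6)+29+24.9)/3, ((-12.6)+(-15.5)+(-12.6))/3)
= (14.1, -13.5667)

(14.1, -13.5667)


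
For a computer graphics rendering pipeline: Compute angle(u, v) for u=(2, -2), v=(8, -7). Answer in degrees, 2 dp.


u.v = 30, |u| = sqrt(8) = 2.8284, |v| = sqrt(113) = 10.6301
cos(theta) = u.v/(|u||v|) = 30/sqrt(904) = 0.997785
theta = acos(0.997785) = 3.81 degrees

3.81 degrees


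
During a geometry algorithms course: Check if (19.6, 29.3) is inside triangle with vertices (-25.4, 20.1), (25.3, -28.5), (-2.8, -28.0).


Cross products: AB x AP = 2653.44, BC x BP = -1621.33, CA x CP = -2372.42
All same sign? no

No, outside


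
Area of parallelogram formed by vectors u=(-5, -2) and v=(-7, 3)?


|u x v| = |(-5)*3 - (-2)*(-7)|
= |(-15) - 14| = 29

29


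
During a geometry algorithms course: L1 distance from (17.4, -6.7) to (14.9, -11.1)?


|17.4-14.9| + |(-6.7)-(-11.1)| = 2.5 + 4.4 = 6.9

6.9


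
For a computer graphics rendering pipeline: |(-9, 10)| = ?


|u| = sqrt((-9)^2 + 10^2) = sqrt(181) = 13.4536

13.4536


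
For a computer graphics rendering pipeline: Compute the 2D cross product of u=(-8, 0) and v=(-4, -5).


u x v = u_x*v_y - u_y*v_x = (-8)*(-5) - 0*(-4)
= 40 - 0 = 40

40


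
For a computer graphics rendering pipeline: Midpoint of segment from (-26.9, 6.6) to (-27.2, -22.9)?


M = (((-26.9)+(-27.2))/2, (6.6+(-22.9))/2)
= (-27.05, -8.15)

(-27.05, -8.15)


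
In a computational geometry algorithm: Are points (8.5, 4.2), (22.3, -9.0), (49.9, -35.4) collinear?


Cross product: (22.3-8.5)*((-35.4)-4.2) - ((-9)-4.2)*(49.9-8.5)
= 0

Yes, collinear


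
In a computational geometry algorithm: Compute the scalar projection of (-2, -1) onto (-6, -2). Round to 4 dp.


u.v = 14, |v| = sqrt(40) = 6.3246
Scalar projection = u.v / |v| = 14 / sqrt(40) = 2.2136

2.2136


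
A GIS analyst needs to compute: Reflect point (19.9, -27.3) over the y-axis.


Reflection over y-axis: (x,y) -> (-x,y)
(19.9, -27.3) -> (-19.9, -27.3)

(-19.9, -27.3)


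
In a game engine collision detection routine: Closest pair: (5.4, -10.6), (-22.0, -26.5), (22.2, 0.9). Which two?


d(P0,P1) = 31.6792, d(P0,P2) = 20.359, d(P1,P2) = 52.0038
Closest: P0 and P2

Closest pair: (5.4, -10.6) and (22.2, 0.9), distance = 20.359


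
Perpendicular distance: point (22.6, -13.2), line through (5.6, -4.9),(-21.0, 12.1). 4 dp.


|cross product| = 68.22
|line direction| = sqrt(996.56) = 31.5683
Distance = 68.22/sqrt(996.56) = 2.161

2.161


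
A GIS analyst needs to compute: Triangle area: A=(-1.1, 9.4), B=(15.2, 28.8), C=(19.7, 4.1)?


Area = |x_A(y_B-y_C) + x_B(y_C-y_A) + x_C(y_A-y_B)|/2
= |(-27.17) + (-80.56) + (-382.18)|/2
= 489.91/2 = 244.955

244.955


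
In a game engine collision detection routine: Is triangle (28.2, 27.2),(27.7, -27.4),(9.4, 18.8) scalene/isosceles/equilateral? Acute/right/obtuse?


Side lengths squared: AB^2=2981.41, BC^2=2469.33, CA^2=424
Sorted: [424, 2469.33, 2981.41]
By sides: Scalene, By angles: Obtuse

Scalene, Obtuse


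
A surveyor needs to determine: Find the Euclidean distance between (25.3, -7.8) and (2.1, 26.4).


dx=-23.2, dy=34.2
d^2 = (-23.2)^2 + 34.2^2 = 1707.88
d = sqrt(1707.88) = 41.3265

41.3265


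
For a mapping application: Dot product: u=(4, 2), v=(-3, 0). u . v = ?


u . v = u_x*v_x + u_y*v_y = 4*(-3) + 2*0
= (-12) + 0 = -12

-12


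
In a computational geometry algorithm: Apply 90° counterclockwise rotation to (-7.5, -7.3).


90° CCW: (x,y) -> (-y, x)
(-7.5,-7.3) -> (7.3, -7.5)

(7.3, -7.5)


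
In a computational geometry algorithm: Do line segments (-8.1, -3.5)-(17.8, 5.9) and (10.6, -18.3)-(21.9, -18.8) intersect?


Cross products: d1=157.89, d2=277.06, d3=-559.1, d4=-678.27
d1*d2 < 0 and d3*d4 < 0? no

No, they don't intersect


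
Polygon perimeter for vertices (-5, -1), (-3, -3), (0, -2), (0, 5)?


Sides: (-5, -1)->(-3, -3): sqrt(8) = 2.828427, (-3, -3)->(0, -2): sqrt(10) = 3.162278, (0, -2)->(0, 5): sqrt(49) = 7, (0, 5)->(-5, -1): sqrt(61) = 7.81025
Sum = 20.800955
Perimeter = 20.801

20.801


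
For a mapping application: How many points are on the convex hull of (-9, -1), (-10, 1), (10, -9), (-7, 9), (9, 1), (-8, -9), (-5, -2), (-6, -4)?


Convex hull vertices (CCW): (-10, 1), (-8, -9), (10, -9), (9, 1), (-7, 9)
Count = 5

5


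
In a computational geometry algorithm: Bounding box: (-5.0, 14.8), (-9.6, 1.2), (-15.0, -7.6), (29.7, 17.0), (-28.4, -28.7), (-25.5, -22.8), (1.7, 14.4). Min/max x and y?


x range: [-28.4, 29.7]
y range: [-28.7, 17]
Bounding box: (-28.4,-28.7) to (29.7,17)

(-28.4,-28.7) to (29.7,17)


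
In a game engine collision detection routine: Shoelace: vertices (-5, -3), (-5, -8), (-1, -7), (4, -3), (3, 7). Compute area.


Shoelace sum: ((-5)*(-8) - (-5)*(-3)) + ((-5)*(-7) - (-1)*(-8)) + ((-1)*(-3) - 4*(-7)) + (4*7 - 3*(-3)) + (3*(-3) - (-5)*7)
= 146
Area = |146|/2 = 73

73


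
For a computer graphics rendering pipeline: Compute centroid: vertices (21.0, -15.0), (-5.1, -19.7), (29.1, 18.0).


Centroid = ((x_A+x_B+x_C)/3, (y_A+y_B+y_C)/3)
= ((21+(-5.1)+29.1)/3, ((-15)+(-19.7)+18)/3)
= (15, -5.5667)

(15, -5.5667)


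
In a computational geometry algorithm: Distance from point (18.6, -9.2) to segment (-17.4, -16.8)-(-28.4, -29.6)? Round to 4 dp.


Project P onto AB: t = 0 (clamped to [0,1])
Closest point on segment: (-17.4, -16.8)
Distance: 36.7935

36.7935


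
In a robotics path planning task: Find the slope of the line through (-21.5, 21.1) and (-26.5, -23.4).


slope = (y2-y1)/(x2-x1) = ((-23.4)-21.1)/((-26.5)-(-21.5)) = (-44.5)/(-5) = 8.9

8.9


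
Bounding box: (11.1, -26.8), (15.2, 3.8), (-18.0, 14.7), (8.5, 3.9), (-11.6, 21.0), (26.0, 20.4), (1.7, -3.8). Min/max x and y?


x range: [-18, 26]
y range: [-26.8, 21]
Bounding box: (-18,-26.8) to (26,21)

(-18,-26.8) to (26,21)


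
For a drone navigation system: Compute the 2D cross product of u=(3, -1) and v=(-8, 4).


u x v = u_x*v_y - u_y*v_x = 3*4 - (-1)*(-8)
= 12 - 8 = 4

4


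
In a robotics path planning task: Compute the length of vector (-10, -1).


|u| = sqrt((-10)^2 + (-1)^2) = sqrt(101) = 10.0499

10.0499


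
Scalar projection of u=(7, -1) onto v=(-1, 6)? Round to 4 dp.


u.v = -13, |v| = sqrt(37) = 6.0828
Scalar projection = u.v / |v| = -13 / sqrt(37) = -2.1372

-2.1372


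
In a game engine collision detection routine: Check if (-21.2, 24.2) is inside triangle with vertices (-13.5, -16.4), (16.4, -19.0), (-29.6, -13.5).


Cross products: AB x AP = 1193.92, BC x BP = -1780.4, CA x CP = 631.33
All same sign? no

No, outside


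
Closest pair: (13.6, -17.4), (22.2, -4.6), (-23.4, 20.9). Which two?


d(P0,P1) = 15.4208, d(P0,P2) = 53.2531, d(P1,P2) = 52.2457
Closest: P0 and P1

Closest pair: (13.6, -17.4) and (22.2, -4.6), distance = 15.4208


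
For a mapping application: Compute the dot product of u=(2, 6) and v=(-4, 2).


u . v = u_x*v_x + u_y*v_y = 2*(-4) + 6*2
= (-8) + 12 = 4

4


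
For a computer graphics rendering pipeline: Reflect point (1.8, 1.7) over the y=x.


Reflection over y=x: (x,y) -> (y,x)
(1.8, 1.7) -> (1.7, 1.8)

(1.7, 1.8)


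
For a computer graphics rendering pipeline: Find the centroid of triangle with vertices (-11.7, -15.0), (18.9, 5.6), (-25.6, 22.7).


Centroid = ((x_A+x_B+x_C)/3, (y_A+y_B+y_C)/3)
= (((-11.7)+18.9+(-25.6))/3, ((-15)+5.6+22.7)/3)
= (-6.1333, 4.4333)

(-6.1333, 4.4333)


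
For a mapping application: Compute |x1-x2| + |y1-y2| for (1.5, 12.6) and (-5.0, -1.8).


|1.5-(-5)| + |12.6-(-1.8)| = 6.5 + 14.4 = 20.9

20.9


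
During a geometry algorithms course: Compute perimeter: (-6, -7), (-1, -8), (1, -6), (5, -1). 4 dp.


Sides: (-6, -7)->(-1, -8): sqrt(26) = 5.09902, (-1, -8)->(1, -6): sqrt(8) = 2.828427, (1, -6)->(5, -1): sqrt(41) = 6.403124, (5, -1)->(-6, -7): sqrt(157) = 12.529964
Sum = 26.860535
Perimeter = 26.8605

26.8605


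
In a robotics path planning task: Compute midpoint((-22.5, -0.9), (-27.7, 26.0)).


M = (((-22.5)+(-27.7))/2, ((-0.9)+26)/2)
= (-25.1, 12.55)

(-25.1, 12.55)
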